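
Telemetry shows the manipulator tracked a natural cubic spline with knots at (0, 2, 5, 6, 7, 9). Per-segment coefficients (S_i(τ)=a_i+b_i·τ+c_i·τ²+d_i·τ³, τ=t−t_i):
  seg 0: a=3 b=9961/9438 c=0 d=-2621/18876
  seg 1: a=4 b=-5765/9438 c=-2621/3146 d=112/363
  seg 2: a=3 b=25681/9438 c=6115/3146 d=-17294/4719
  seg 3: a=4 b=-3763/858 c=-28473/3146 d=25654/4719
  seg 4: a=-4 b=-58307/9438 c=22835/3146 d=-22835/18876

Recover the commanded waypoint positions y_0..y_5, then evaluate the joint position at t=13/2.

y_0 = S_0(0) = a_0 = 3
y_1 = S_1(0) = a_1 = 4
y_2 = S_2(0) = a_2 = 3
y_3 = S_3(0) = a_3 = 4
y_4 = S_4(0) = a_4 = -4
y_5 = S_4(2) = 3
t_q=13/2 is in segment 3 (τ=1/2); S_3(τ)=2819/12584

y_0=3 y_1=4 y_2=3 y_3=4 y_4=-4 y_5=3
S(13/2) = 2819/12584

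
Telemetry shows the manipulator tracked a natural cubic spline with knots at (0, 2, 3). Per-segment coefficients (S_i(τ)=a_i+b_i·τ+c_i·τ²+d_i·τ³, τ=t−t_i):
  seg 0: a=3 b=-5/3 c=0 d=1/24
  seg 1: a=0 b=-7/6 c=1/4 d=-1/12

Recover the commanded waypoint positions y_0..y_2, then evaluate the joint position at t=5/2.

y_0=3 y_1=0 y_2=-1
S(5/2) = -17/32

y_0 = S_0(0) = a_0 = 3
y_1 = S_1(0) = a_1 = 0
y_2 = S_1(1) = -1
t_q=5/2 is in segment 1 (τ=1/2); S_1(τ)=-17/32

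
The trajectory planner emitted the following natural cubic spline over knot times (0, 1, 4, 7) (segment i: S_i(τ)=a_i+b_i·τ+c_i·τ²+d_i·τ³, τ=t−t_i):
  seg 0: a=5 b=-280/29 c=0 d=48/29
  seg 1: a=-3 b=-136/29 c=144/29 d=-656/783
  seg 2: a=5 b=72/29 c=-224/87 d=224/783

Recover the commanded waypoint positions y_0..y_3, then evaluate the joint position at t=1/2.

y_0=5 y_1=-3 y_2=5 y_3=-3
S(1/2) = 11/29

y_0 = S_0(0) = a_0 = 5
y_1 = S_1(0) = a_1 = -3
y_2 = S_2(0) = a_2 = 5
y_3 = S_2(3) = -3
t_q=1/2 is in segment 0 (τ=1/2); S_0(τ)=11/29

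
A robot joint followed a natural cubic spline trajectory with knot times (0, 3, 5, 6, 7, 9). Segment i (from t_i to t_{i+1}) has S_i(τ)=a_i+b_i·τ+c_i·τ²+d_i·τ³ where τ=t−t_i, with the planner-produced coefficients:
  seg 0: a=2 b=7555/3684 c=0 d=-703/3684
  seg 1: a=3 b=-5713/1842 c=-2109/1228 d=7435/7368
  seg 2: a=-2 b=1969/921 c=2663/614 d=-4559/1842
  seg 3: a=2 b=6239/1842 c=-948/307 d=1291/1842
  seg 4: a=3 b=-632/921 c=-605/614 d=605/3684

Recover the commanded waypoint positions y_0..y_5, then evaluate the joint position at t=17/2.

y_0 = S_0(0) = a_0 = 2
y_1 = S_1(0) = a_1 = 3
y_2 = S_2(0) = a_2 = -2
y_3 = S_3(0) = a_3 = 2
y_4 = S_4(0) = a_4 = 3
y_5 = S_4(2) = -1
t_q=17/2 is in segment 4 (τ=3/2); S_4(τ)=3025/9824

y_0=2 y_1=3 y_2=-2 y_3=2 y_4=3 y_5=-1
S(17/2) = 3025/9824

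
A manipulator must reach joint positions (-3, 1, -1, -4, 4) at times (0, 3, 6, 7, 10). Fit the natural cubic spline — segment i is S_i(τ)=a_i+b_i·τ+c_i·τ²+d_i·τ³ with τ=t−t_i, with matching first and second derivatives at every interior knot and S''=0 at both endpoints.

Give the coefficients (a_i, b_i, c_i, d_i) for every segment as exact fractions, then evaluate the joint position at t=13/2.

Δ: Δ0=4/3, Δ1=-2/3, Δ2=-3, Δ3=8/3
row 1: diag=12, rhs=-12; c'=1/4, d'=-1
row 2: denom=8−3·1/4=29/4; d'=(-14−3·-1)/(29/4)=-44/29
row 3: denom=8−1·4/29=228/29; d'=(34−1·-44/29)/(228/29)=515/114
back: M3=515/114
back: M2=-44/29−4/29·515/114=-122/57
back: M1=-1−1/4·-122/57=-53/114
M: M0=0, M1=-53/114, M2=-122/57, M3=515/114, M4=0
seg 0: a=-3, c=M0/2=0, d=(M1−M0)/(6·3)=-53/2052, b=Δ0−h0·(2M0+M1)/6=119/76
seg 1: a=1, c=M1/2=-53/228, d=(M2−M1)/(6·3)=-191/2052, b=Δ1−h1·(2M1+M2)/6=33/38
seg 2: a=-1, c=M2/2=-61/57, d=(M3−M2)/(6·1)=253/228, b=Δ2−h2·(2M2+M3)/6=-231/76
seg 3: a=-4, c=M3/2=515/228, d=(M4−M3)/(6·3)=-515/2052, b=Δ3−h3·(2M3+M4)/6=-211/114
t_q=13/2 → seg 2, τ=1/2; S=-1+-231/76·τ+-61/57·τ²+253/228·τ³=-4831/1824

  seg 0: a=-3 b=119/76 c=0 d=-53/2052
  seg 1: a=1 b=33/38 c=-53/228 d=-191/2052
  seg 2: a=-1 b=-231/76 c=-61/57 d=253/228
  seg 3: a=-4 b=-211/114 c=515/228 d=-515/2052
S(13/2) = -4831/1824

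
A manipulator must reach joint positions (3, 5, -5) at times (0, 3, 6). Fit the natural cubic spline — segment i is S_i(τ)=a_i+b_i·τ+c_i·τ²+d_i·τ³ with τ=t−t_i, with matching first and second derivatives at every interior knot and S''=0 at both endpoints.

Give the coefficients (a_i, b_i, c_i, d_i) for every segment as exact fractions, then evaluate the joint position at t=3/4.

Δ: Δ0=2/3, Δ1=-10/3
row 1: diag=12, rhs=-24; c'=1/4, d'=-2
back: M1=-2
M: M0=0, M1=-2, M2=0
seg 0: a=3, c=M0/2=0, d=(M1−M0)/(6·3)=-1/9, b=Δ0−h0·(2M0+M1)/6=5/3
seg 1: a=5, c=M1/2=-1, d=(M2−M1)/(6·3)=1/9, b=Δ1−h1·(2M1+M2)/6=-4/3
t_q=3/4 → seg 0, τ=3/4; S=3+5/3·τ+0·τ²+-1/9·τ³=269/64

  seg 0: a=3 b=5/3 c=0 d=-1/9
  seg 1: a=5 b=-4/3 c=-1 d=1/9
S(3/4) = 269/64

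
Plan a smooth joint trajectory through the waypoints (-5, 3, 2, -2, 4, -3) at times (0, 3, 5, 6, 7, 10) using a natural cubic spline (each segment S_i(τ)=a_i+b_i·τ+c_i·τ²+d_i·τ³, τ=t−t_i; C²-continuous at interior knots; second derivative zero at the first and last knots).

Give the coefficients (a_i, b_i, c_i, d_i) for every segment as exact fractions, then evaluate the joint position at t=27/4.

  seg 0: a=-5 b=821/276 c=0 d=-85/2484
  seg 1: a=3 b=283/138 c=-85/276 d=-89/184
  seg 2: a=2 b=-344/69 c=-443/138 d=193/46
  seg 3: a=-2 b=163/138 c=647/69 d=-629/138
  seg 4: a=4 b=144/23 c=-593/138 d=593/1242
S(27/4) = 6587/2944

Δ: Δ0=8/3, Δ1=-1/2, Δ2=-4, Δ3=6, Δ4=-7/3
row 1: diag=10, rhs=-19; c'=1/5, d'=-19/10
row 2: denom=6−2·1/5=28/5; d'=(-21−2·-19/10)/(28/5)=-43/14
row 3: denom=4−1·5/28=107/28; d'=(60−1·-43/14)/(107/28)=1766/107
row 4: denom=8−1·28/107=828/107; d'=(-50−1·1766/107)/(828/107)=-593/69
back: M4=-593/69
back: M3=1766/107−28/107·-593/69=1294/69
back: M2=-43/14−5/28·1294/69=-443/69
back: M1=-19/10−1/5·-443/69=-85/138
M: M0=0, M1=-85/138, M2=-443/69, M3=1294/69, M4=-593/69, M5=0
seg 0: a=-5, c=M0/2=0, d=(M1−M0)/(6·3)=-85/2484, b=Δ0−h0·(2M0+M1)/6=821/276
seg 1: a=3, c=M1/2=-85/276, d=(M2−M1)/(6·2)=-89/184, b=Δ1−h1·(2M1+M2)/6=283/138
seg 2: a=2, c=M2/2=-443/138, d=(M3−M2)/(6·1)=193/46, b=Δ2−h2·(2M2+M3)/6=-344/69
seg 3: a=-2, c=M3/2=647/69, d=(M4−M3)/(6·1)=-629/138, b=Δ3−h3·(2M3+M4)/6=163/138
seg 4: a=4, c=M4/2=-593/138, d=(M5−M4)/(6·3)=593/1242, b=Δ4−h4·(2M4+M5)/6=144/23
t_q=27/4 → seg 3, τ=3/4; S=-2+163/138·τ+647/69·τ²+-629/138·τ³=6587/2944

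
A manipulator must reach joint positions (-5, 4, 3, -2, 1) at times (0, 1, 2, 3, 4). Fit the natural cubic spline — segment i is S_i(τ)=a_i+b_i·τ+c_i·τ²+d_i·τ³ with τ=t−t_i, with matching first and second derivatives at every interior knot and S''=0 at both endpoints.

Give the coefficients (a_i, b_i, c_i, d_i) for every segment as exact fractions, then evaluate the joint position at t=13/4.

Δ: Δ0=9, Δ1=-1, Δ2=-5, Δ3=3
row 1: diag=4, rhs=-60; c'=1/4, d'=-15
row 2: denom=4−1·1/4=15/4; d'=(-24−1·-15)/(15/4)=-12/5
row 3: denom=4−1·4/15=56/15; d'=(48−1·-12/5)/(56/15)=27/2
back: M3=27/2
back: M2=-12/5−4/15·27/2=-6
back: M1=-15−1/4·-6=-27/2
M: M0=0, M1=-27/2, M2=-6, M3=27/2, M4=0
seg 0: a=-5, c=M0/2=0, d=(M1−M0)/(6·1)=-9/4, b=Δ0−h0·(2M0+M1)/6=45/4
seg 1: a=4, c=M1/2=-27/4, d=(M2−M1)/(6·1)=5/4, b=Δ1−h1·(2M1+M2)/6=9/2
seg 2: a=3, c=M2/2=-3, d=(M3−M2)/(6·1)=13/4, b=Δ2−h2·(2M2+M3)/6=-21/4
seg 3: a=-2, c=M3/2=27/4, d=(M4−M3)/(6·1)=-9/4, b=Δ3−h3·(2M3+M4)/6=-3/2
t_q=13/4 → seg 3, τ=1/4; S=-2+-3/2·τ+27/4·τ²+-9/4·τ³=-509/256

  seg 0: a=-5 b=45/4 c=0 d=-9/4
  seg 1: a=4 b=9/2 c=-27/4 d=5/4
  seg 2: a=3 b=-21/4 c=-3 d=13/4
  seg 3: a=-2 b=-3/2 c=27/4 d=-9/4
S(13/4) = -509/256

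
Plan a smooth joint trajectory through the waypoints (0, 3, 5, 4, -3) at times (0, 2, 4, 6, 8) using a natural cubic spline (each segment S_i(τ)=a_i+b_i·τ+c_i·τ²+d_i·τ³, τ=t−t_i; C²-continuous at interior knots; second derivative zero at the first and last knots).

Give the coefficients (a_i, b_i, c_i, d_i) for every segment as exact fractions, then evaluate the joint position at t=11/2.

  seg 0: a=0 b=177/112 c=0 d=-9/448
  seg 1: a=3 b=75/56 c=-27/224 d=-11/448
  seg 2: a=5 b=9/16 c=-15/56 d=-59/448
  seg 3: a=4 b=-117/56 c=-237/224 d=79/448
S(11/2) = 17191/3584

Δ: Δ0=3/2, Δ1=1, Δ2=-1/2, Δ3=-7/2
row 1: diag=8, rhs=-3; c'=1/4, d'=-3/8
row 2: denom=8−2·1/4=15/2; d'=(-9−2·-3/8)/(15/2)=-11/10
row 3: denom=8−2·4/15=112/15; d'=(-18−2·-11/10)/(112/15)=-237/112
back: M3=-237/112
back: M2=-11/10−4/15·-237/112=-15/28
back: M1=-3/8−1/4·-15/28=-27/112
M: M0=0, M1=-27/112, M2=-15/28, M3=-237/112, M4=0
seg 0: a=0, c=M0/2=0, d=(M1−M0)/(6·2)=-9/448, b=Δ0−h0·(2M0+M1)/6=177/112
seg 1: a=3, c=M1/2=-27/224, d=(M2−M1)/(6·2)=-11/448, b=Δ1−h1·(2M1+M2)/6=75/56
seg 2: a=5, c=M2/2=-15/56, d=(M3−M2)/(6·2)=-59/448, b=Δ2−h2·(2M2+M3)/6=9/16
seg 3: a=4, c=M3/2=-237/224, d=(M4−M3)/(6·2)=79/448, b=Δ3−h3·(2M3+M4)/6=-117/56
t_q=11/2 → seg 2, τ=3/2; S=5+9/16·τ+-15/56·τ²+-59/448·τ³=17191/3584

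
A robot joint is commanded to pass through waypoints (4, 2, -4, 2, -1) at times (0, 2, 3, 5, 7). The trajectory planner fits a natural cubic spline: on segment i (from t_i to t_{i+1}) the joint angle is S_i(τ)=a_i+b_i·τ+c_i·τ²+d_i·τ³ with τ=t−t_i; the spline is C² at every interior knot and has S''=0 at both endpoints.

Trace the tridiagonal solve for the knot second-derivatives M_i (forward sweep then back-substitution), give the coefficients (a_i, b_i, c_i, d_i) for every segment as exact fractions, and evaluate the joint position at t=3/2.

Δ: Δ0=-1, Δ1=-6, Δ2=3, Δ3=-3/2
row 1: diag=6, rhs=-30; c'=1/6, d'=-5
row 2: denom=6−1·1/6=35/6; d'=(54−1·-5)/(35/6)=354/35
row 3: denom=8−2·12/35=256/35; d'=(-27−2·354/35)/(256/35)=-1653/256
back: M3=-1653/256
back: M2=354/35−12/35·-1653/256=789/64
back: M1=-5−1/6·789/64=-903/128
M: M0=0, M1=-903/128, M2=789/64, M3=-1653/256, M4=0
seg 0: a=4, c=M0/2=0, d=(M1−M0)/(6·2)=-301/512, b=Δ0−h0·(2M0+M1)/6=173/128
seg 1: a=2, c=M1/2=-903/256, d=(M2−M1)/(6·1)=827/256, b=Δ1−h1·(2M1+M2)/6=-365/64
seg 2: a=-4, c=M2/2=789/128, d=(M3−M2)/(6·2)=-1603/1024, b=Δ2−h2·(2M2+M3)/6=-785/256
seg 3: a=2, c=M3/2=-1653/512, d=(M4−M3)/(6·2)=551/1024, b=Δ3−h3·(2M3+M4)/6=359/128
t_q=3/2 → seg 0, τ=3/2; S=4+173/128·τ+0·τ²+-301/512·τ³=16561/4096

  seg 0: a=4 b=173/128 c=0 d=-301/512
  seg 1: a=2 b=-365/64 c=-903/256 d=827/256
  seg 2: a=-4 b=-785/256 c=789/128 d=-1603/1024
  seg 3: a=2 b=359/128 c=-1653/512 d=551/1024
S(3/2) = 16561/4096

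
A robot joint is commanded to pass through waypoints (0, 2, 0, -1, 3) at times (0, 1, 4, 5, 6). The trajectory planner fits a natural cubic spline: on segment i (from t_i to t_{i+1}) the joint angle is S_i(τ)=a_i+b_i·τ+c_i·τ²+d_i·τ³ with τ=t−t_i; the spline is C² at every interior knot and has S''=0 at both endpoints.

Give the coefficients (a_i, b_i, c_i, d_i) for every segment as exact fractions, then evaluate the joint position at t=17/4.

  seg 0: a=0 b=1463/636 c=0 d=-191/636
  seg 1: a=2 b=445/318 c=-191/212 d=15/212
  seg 2: a=0 b=-1333/636 c=-14/53 d=865/636
  seg 3: a=-1 b=463/318 c=809/212 d=-809/636
S(17/4) = -7045/13568

Δ: Δ0=2, Δ1=-2/3, Δ2=-1, Δ3=4
row 1: diag=8, rhs=-16; c'=3/8, d'=-2
row 2: denom=8−3·3/8=55/8; d'=(-2−3·-2)/(55/8)=32/55
row 3: denom=4−1·8/55=212/55; d'=(30−1·32/55)/(212/55)=809/106
back: M3=809/106
back: M2=32/55−8/55·809/106=-28/53
back: M1=-2−3/8·-28/53=-191/106
M: M0=0, M1=-191/106, M2=-28/53, M3=809/106, M4=0
seg 0: a=0, c=M0/2=0, d=(M1−M0)/(6·1)=-191/636, b=Δ0−h0·(2M0+M1)/6=1463/636
seg 1: a=2, c=M1/2=-191/212, d=(M2−M1)/(6·3)=15/212, b=Δ1−h1·(2M1+M2)/6=445/318
seg 2: a=0, c=M2/2=-14/53, d=(M3−M2)/(6·1)=865/636, b=Δ2−h2·(2M2+M3)/6=-1333/636
seg 3: a=-1, c=M3/2=809/212, d=(M4−M3)/(6·1)=-809/636, b=Δ3−h3·(2M3+M4)/6=463/318
t_q=17/4 → seg 2, τ=1/4; S=0+-1333/636·τ+-14/53·τ²+865/636·τ³=-7045/13568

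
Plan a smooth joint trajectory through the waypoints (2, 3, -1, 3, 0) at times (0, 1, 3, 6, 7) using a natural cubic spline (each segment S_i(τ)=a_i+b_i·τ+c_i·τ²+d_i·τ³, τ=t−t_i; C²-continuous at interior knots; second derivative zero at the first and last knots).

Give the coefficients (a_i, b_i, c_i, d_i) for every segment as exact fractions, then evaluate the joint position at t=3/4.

Δ: Δ0=1, Δ1=-2, Δ2=4/3, Δ3=-3
row 1: diag=6, rhs=-18; c'=1/3, d'=-3
row 2: denom=10−2·1/3=28/3; d'=(20−2·-3)/(28/3)=39/14
row 3: denom=8−3·9/28=197/28; d'=(-26−3·39/14)/(197/28)=-962/197
back: M3=-962/197
back: M2=39/14−9/28·-962/197=858/197
back: M1=-3−1/3·858/197=-877/197
M: M0=0, M1=-877/197, M2=858/197, M3=-962/197, M4=0
seg 0: a=2, c=M0/2=0, d=(M1−M0)/(6·1)=-877/1182, b=Δ0−h0·(2M0+M1)/6=2059/1182
seg 1: a=3, c=M1/2=-877/394, d=(M2−M1)/(6·2)=1735/2364, b=Δ1−h1·(2M1+M2)/6=-286/591
seg 2: a=-1, c=M2/2=429/197, d=(M3−M2)/(6·3)=-910/1773, b=Δ2−h2·(2M2+M3)/6=-343/591
seg 3: a=3, c=M3/2=-481/197, d=(M4−M3)/(6·1)=481/591, b=Δ3−h3·(2M3+M4)/6=-811/591
t_q=3/4 → seg 0, τ=3/4; S=2+2059/1182·τ+0·τ²+-877/1182·τ³=75483/25216

  seg 0: a=2 b=2059/1182 c=0 d=-877/1182
  seg 1: a=3 b=-286/591 c=-877/394 d=1735/2364
  seg 2: a=-1 b=-343/591 c=429/197 d=-910/1773
  seg 3: a=3 b=-811/591 c=-481/197 d=481/591
S(3/4) = 75483/25216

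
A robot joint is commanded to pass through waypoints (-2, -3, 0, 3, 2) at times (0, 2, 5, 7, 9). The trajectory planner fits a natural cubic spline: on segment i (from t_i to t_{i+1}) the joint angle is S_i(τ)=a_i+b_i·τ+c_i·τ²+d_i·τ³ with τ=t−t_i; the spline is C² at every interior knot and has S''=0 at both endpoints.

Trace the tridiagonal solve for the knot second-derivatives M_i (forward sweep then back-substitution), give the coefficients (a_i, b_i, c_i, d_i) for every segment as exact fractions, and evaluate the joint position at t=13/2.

Δ: Δ0=-1/2, Δ1=1, Δ2=3/2, Δ3=-1/2
row 1: diag=10, rhs=9; c'=3/10, d'=9/10
row 2: denom=10−3·3/10=91/10; d'=(3−3·9/10)/(91/10)=3/91
row 3: denom=8−2·20/91=688/91; d'=(-12−2·3/91)/(688/91)=-549/344
back: M3=-549/344
back: M2=3/91−20/91·-549/344=33/86
back: M1=9/10−3/10·33/86=135/172
M: M0=0, M1=135/172, M2=33/86, M3=-549/344, M4=0
seg 0: a=-2, c=M0/2=0, d=(M1−M0)/(6·2)=45/688, b=Δ0−h0·(2M0+M1)/6=-131/172
seg 1: a=-3, c=M1/2=135/344, d=(M2−M1)/(6·3)=-23/1032, b=Δ1−h1·(2M1+M2)/6=1/43
seg 2: a=0, c=M2/2=33/172, d=(M3−M2)/(6·2)=-227/1376, b=Δ2−h2·(2M2+M3)/6=611/344
seg 3: a=3, c=M3/2=-549/688, d=(M4−M3)/(6·2)=183/1376, b=Δ3−h3·(2M3+M4)/6=97/172
t_q=13/2 → seg 2, τ=3/2; S=0+611/344·τ+33/172·τ²+-227/1376·τ³=27951/11008

  seg 0: a=-2 b=-131/172 c=0 d=45/688
  seg 1: a=-3 b=1/43 c=135/344 d=-23/1032
  seg 2: a=0 b=611/344 c=33/172 d=-227/1376
  seg 3: a=3 b=97/172 c=-549/688 d=183/1376
S(13/2) = 27951/11008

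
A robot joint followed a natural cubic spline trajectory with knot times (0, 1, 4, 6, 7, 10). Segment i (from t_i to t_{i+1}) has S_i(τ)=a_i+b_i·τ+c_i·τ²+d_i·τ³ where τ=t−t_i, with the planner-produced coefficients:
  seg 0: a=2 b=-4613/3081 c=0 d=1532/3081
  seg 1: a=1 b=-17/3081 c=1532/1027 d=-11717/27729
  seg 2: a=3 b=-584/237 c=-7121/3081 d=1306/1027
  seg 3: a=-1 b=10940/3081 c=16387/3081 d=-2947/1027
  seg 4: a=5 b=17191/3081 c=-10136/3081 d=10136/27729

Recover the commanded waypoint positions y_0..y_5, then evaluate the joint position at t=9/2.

y_0=2 y_1=1 y_2=3 y_3=-1 y_4=5 y_5=2
S(9/2) = 2771/2054

y_0 = S_0(0) = a_0 = 2
y_1 = S_1(0) = a_1 = 1
y_2 = S_2(0) = a_2 = 3
y_3 = S_3(0) = a_3 = -1
y_4 = S_4(0) = a_4 = 5
y_5 = S_4(3) = 2
t_q=9/2 is in segment 2 (τ=1/2); S_2(τ)=2771/2054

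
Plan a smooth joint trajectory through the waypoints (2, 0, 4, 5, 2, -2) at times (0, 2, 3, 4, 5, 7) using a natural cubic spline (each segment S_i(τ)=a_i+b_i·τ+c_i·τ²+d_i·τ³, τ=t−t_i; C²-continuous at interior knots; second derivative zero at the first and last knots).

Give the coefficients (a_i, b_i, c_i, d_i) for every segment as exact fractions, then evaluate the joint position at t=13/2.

Δ: Δ0=-1, Δ1=4, Δ2=1, Δ3=-3, Δ4=-2
row 1: diag=6, rhs=30; c'=1/6, d'=5
row 2: denom=4−1·1/6=23/6; d'=(-18−1·5)/(23/6)=-6
row 3: denom=4−1·6/23=86/23; d'=(-24−1·-6)/(86/23)=-207/43
row 4: denom=6−1·23/86=493/86; d'=(6−1·-207/43)/(493/86)=930/493
back: M4=930/493
back: M3=-207/43−23/86·930/493=-2622/493
back: M2=-6−6/23·-2622/493=-2274/493
back: M1=5−1/6·-2274/493=2844/493
M: M0=0, M1=2844/493, M2=-2274/493, M3=-2622/493, M4=930/493, M5=0
seg 0: a=2, c=M0/2=0, d=(M1−M0)/(6·2)=237/493, b=Δ0−h0·(2M0+M1)/6=-1441/493
seg 1: a=0, c=M1/2=1422/493, d=(M2−M1)/(6·1)=-853/493, b=Δ1−h1·(2M1+M2)/6=1403/493
seg 2: a=4, c=M2/2=-1137/493, d=(M3−M2)/(6·1)=-2/17, b=Δ2−h2·(2M2+M3)/6=1688/493
seg 3: a=5, c=M3/2=-1311/493, d=(M4−M3)/(6·1)=592/493, b=Δ3−h3·(2M3+M4)/6=-760/493
seg 4: a=2, c=M4/2=465/493, d=(M5−M4)/(6·2)=-155/986, b=Δ4−h4·(2M4+M5)/6=-1606/493
t_q=13/2 → seg 4, τ=3/2; S=2+-1606/493·τ+465/493·τ²+-155/986·τ³=-10213/7888

  seg 0: a=2 b=-1441/493 c=0 d=237/493
  seg 1: a=0 b=1403/493 c=1422/493 d=-853/493
  seg 2: a=4 b=1688/493 c=-1137/493 d=-2/17
  seg 3: a=5 b=-760/493 c=-1311/493 d=592/493
  seg 4: a=2 b=-1606/493 c=465/493 d=-155/986
S(13/2) = -10213/7888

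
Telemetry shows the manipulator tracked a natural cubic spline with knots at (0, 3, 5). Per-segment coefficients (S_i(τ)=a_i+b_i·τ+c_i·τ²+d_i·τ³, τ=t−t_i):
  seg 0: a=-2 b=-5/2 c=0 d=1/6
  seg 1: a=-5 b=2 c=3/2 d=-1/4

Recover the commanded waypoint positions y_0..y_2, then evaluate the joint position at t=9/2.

y_0 = S_0(0) = a_0 = -2
y_1 = S_1(0) = a_1 = -5
y_2 = S_1(2) = 3
t_q=9/2 is in segment 1 (τ=3/2); S_1(τ)=17/32

y_0=-2 y_1=-5 y_2=3
S(9/2) = 17/32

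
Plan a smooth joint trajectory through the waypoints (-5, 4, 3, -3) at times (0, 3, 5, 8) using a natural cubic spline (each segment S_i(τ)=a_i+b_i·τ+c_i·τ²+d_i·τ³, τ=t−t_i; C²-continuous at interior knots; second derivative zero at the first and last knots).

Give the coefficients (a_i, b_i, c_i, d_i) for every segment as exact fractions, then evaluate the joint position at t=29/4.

Δ: Δ0=3, Δ1=-1/2, Δ2=-2
row 1: diag=10, rhs=-21; c'=1/5, d'=-21/10
row 2: denom=10−2·1/5=48/5; d'=(-9−2·-21/10)/(48/5)=-1/2
back: M2=-1/2
back: M1=-21/10−1/5·-1/2=-2
M: M0=0, M1=-2, M2=-1/2, M3=0
seg 0: a=-5, c=M0/2=0, d=(M1−M0)/(6·3)=-1/9, b=Δ0−h0·(2M0+M1)/6=4
seg 1: a=4, c=M1/2=-1, d=(M2−M1)/(6·2)=1/8, b=Δ1−h1·(2M1+M2)/6=1
seg 2: a=3, c=M2/2=-1/4, d=(M3−M2)/(6·3)=1/36, b=Δ2−h2·(2M2+M3)/6=-3/2
t_q=29/4 → seg 2, τ=9/4; S=3+-3/2·τ+-1/4·τ²+1/36·τ³=-339/256

  seg 0: a=-5 b=4 c=0 d=-1/9
  seg 1: a=4 b=1 c=-1 d=1/8
  seg 2: a=3 b=-3/2 c=-1/4 d=1/36
S(29/4) = -339/256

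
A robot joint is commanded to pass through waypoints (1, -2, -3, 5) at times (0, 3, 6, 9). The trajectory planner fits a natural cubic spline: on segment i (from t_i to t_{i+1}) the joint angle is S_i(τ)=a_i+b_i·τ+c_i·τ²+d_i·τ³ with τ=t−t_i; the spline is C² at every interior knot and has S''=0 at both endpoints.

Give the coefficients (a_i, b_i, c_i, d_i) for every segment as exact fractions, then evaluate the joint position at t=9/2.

  seg 0: a=1 b=-44/45 c=0 d=-1/405
  seg 1: a=-2 b=-47/45 c=-1/45 d=7/81
  seg 2: a=-3 b=52/45 c=34/45 d=-34/405
S(9/2) = -133/40

Δ: Δ0=-1, Δ1=-1/3, Δ2=8/3
row 1: diag=12, rhs=4; c'=1/4, d'=1/3
row 2: denom=12−3·1/4=45/4; d'=(18−3·1/3)/(45/4)=68/45
back: M2=68/45
back: M1=1/3−1/4·68/45=-2/45
M: M0=0, M1=-2/45, M2=68/45, M3=0
seg 0: a=1, c=M0/2=0, d=(M1−M0)/(6·3)=-1/405, b=Δ0−h0·(2M0+M1)/6=-44/45
seg 1: a=-2, c=M1/2=-1/45, d=(M2−M1)/(6·3)=7/81, b=Δ1−h1·(2M1+M2)/6=-47/45
seg 2: a=-3, c=M2/2=34/45, d=(M3−M2)/(6·3)=-34/405, b=Δ2−h2·(2M2+M3)/6=52/45
t_q=9/2 → seg 1, τ=3/2; S=-2+-47/45·τ+-1/45·τ²+7/81·τ³=-133/40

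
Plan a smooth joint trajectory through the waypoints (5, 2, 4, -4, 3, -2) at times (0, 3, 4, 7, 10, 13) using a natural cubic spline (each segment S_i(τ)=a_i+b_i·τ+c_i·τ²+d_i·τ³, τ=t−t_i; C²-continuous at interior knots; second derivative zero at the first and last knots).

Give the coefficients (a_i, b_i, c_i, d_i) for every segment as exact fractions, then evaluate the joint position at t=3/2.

  seg 0: a=5 b=-701/283 c=0 d=418/2547
  seg 1: a=2 b=553/283 c=418/283 d=-405/283
  seg 2: a=4 b=174/283 c=-797/283 d=4387/7641
  seg 3: a=-4 b=-221/283 c=1996/849 d=-3344/7641
  seg 4: a=3 b=427/283 c=-1348/849 d=1348/7641
S(3/2) = 2081/1132

Δ: Δ0=-1, Δ1=2, Δ2=-8/3, Δ3=7/3, Δ4=-5/3
row 1: diag=8, rhs=18; c'=1/8, d'=9/4
row 2: denom=8−1·1/8=63/8; d'=(-28−1·9/4)/(63/8)=-242/63
row 3: denom=12−3·8/21=76/7; d'=(30−3·-242/63)/(76/7)=218/57
row 4: denom=12−3·21/76=849/76; d'=(-24−3·218/57)/(849/76)=-2696/849
back: M4=-2696/849
back: M3=218/57−21/76·-2696/849=3992/849
back: M2=-242/63−8/21·3992/849=-1594/283
back: M1=9/4−1/8·-1594/283=836/283
M: M0=0, M1=836/283, M2=-1594/283, M3=3992/849, M4=-2696/849, M5=0
seg 0: a=5, c=M0/2=0, d=(M1−M0)/(6·3)=418/2547, b=Δ0−h0·(2M0+M1)/6=-701/283
seg 1: a=2, c=M1/2=418/283, d=(M2−M1)/(6·1)=-405/283, b=Δ1−h1·(2M1+M2)/6=553/283
seg 2: a=4, c=M2/2=-797/283, d=(M3−M2)/(6·3)=4387/7641, b=Δ2−h2·(2M2+M3)/6=174/283
seg 3: a=-4, c=M3/2=1996/849, d=(M4−M3)/(6·3)=-3344/7641, b=Δ3−h3·(2M3+M4)/6=-221/283
seg 4: a=3, c=M4/2=-1348/849, d=(M5−M4)/(6·3)=1348/7641, b=Δ4−h4·(2M4+M5)/6=427/283
t_q=3/2 → seg 0, τ=3/2; S=5+-701/283·τ+0·τ²+418/2547·τ³=2081/1132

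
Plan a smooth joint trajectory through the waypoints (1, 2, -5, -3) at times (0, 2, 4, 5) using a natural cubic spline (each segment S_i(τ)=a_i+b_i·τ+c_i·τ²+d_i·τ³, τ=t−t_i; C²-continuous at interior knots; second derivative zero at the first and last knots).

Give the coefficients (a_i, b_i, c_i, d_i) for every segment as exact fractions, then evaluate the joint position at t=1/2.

  seg 0: a=1 b=23/11 c=0 d=-35/88
  seg 1: a=2 b=-59/22 c=-105/44 d=87/88
  seg 2: a=-5 b=-4/11 c=39/11 d=-13/11
S(1/2) = 1405/704

Δ: Δ0=1/2, Δ1=-7/2, Δ2=2
row 1: diag=8, rhs=-24; c'=1/4, d'=-3
row 2: denom=6−2·1/4=11/2; d'=(33−2·-3)/(11/2)=78/11
back: M2=78/11
back: M1=-3−1/4·78/11=-105/22
M: M0=0, M1=-105/22, M2=78/11, M3=0
seg 0: a=1, c=M0/2=0, d=(M1−M0)/(6·2)=-35/88, b=Δ0−h0·(2M0+M1)/6=23/11
seg 1: a=2, c=M1/2=-105/44, d=(M2−M1)/(6·2)=87/88, b=Δ1−h1·(2M1+M2)/6=-59/22
seg 2: a=-5, c=M2/2=39/11, d=(M3−M2)/(6·1)=-13/11, b=Δ2−h2·(2M2+M3)/6=-4/11
t_q=1/2 → seg 0, τ=1/2; S=1+23/11·τ+0·τ²+-35/88·τ³=1405/704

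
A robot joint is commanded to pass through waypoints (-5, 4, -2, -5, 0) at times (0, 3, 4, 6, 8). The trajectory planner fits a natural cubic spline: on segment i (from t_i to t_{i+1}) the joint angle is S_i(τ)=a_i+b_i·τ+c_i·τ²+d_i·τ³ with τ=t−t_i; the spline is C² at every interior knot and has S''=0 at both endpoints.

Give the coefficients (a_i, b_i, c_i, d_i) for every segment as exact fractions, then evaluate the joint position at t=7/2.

  seg 0: a=-5 b=288/43 c=0 d=-53/129
  seg 1: a=4 b=-189/43 c=-159/43 d=90/43
  seg 2: a=-2 b=-237/43 c=111/43 d=-99/344
  seg 3: a=-5 b=117/86 c=147/172 d=-49/344
S(7/2) = 49/43

Δ: Δ0=3, Δ1=-6, Δ2=-3/2, Δ3=5/2
row 1: diag=8, rhs=-54; c'=1/8, d'=-27/4
row 2: denom=6−1·1/8=47/8; d'=(27−1·-27/4)/(47/8)=270/47
row 3: denom=8−2·16/47=344/47; d'=(24−2·270/47)/(344/47)=147/86
back: M3=147/86
back: M2=270/47−16/47·147/86=222/43
back: M1=-27/4−1/8·222/43=-318/43
M: M0=0, M1=-318/43, M2=222/43, M3=147/86, M4=0
seg 0: a=-5, c=M0/2=0, d=(M1−M0)/(6·3)=-53/129, b=Δ0−h0·(2M0+M1)/6=288/43
seg 1: a=4, c=M1/2=-159/43, d=(M2−M1)/(6·1)=90/43, b=Δ1−h1·(2M1+M2)/6=-189/43
seg 2: a=-2, c=M2/2=111/43, d=(M3−M2)/(6·2)=-99/344, b=Δ2−h2·(2M2+M3)/6=-237/43
seg 3: a=-5, c=M3/2=147/172, d=(M4−M3)/(6·2)=-49/344, b=Δ3−h3·(2M3+M4)/6=117/86
t_q=7/2 → seg 1, τ=1/2; S=4+-189/43·τ+-159/43·τ²+90/43·τ³=49/43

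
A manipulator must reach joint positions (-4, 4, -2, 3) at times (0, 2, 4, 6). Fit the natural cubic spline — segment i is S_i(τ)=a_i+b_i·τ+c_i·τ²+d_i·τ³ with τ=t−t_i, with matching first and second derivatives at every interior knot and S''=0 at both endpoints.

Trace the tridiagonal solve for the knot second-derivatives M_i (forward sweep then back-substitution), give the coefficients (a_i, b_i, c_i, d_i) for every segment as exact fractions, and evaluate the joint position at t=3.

Δ: Δ0=4, Δ1=-3, Δ2=5/2
row 1: diag=8, rhs=-42; c'=1/4, d'=-21/4
row 2: denom=8−2·1/4=15/2; d'=(33−2·-21/4)/(15/2)=29/5
back: M2=29/5
back: M1=-21/4−1/4·29/5=-67/10
M: M0=0, M1=-67/10, M2=29/5, M3=0
seg 0: a=-4, c=M0/2=0, d=(M1−M0)/(6·2)=-67/120, b=Δ0−h0·(2M0+M1)/6=187/30
seg 1: a=4, c=M1/2=-67/20, d=(M2−M1)/(6·2)=25/24, b=Δ1−h1·(2M1+M2)/6=-7/15
seg 2: a=-2, c=M2/2=29/10, d=(M3−M2)/(6·2)=-29/60, b=Δ2−h2·(2M2+M3)/6=-41/30
t_q=3 → seg 1, τ=1; S=4+-7/15·τ+-67/20·τ²+25/24·τ³=49/40

  seg 0: a=-4 b=187/30 c=0 d=-67/120
  seg 1: a=4 b=-7/15 c=-67/20 d=25/24
  seg 2: a=-2 b=-41/30 c=29/10 d=-29/60
S(3) = 49/40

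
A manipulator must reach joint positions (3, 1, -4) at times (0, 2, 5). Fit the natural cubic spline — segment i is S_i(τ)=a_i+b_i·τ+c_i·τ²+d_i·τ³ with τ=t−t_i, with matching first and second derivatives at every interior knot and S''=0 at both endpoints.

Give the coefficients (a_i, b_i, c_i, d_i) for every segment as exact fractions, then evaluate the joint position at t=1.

Δ: Δ0=-1, Δ1=-5/3
row 1: diag=10, rhs=-4; c'=3/10, d'=-2/5
back: M1=-2/5
M: M0=0, M1=-2/5, M2=0
seg 0: a=3, c=M0/2=0, d=(M1−M0)/(6·2)=-1/30, b=Δ0−h0·(2M0+M1)/6=-13/15
seg 1: a=1, c=M1/2=-1/5, d=(M2−M1)/(6·3)=1/45, b=Δ1−h1·(2M1+M2)/6=-19/15
t_q=1 → seg 0, τ=1; S=3+-13/15·τ+0·τ²+-1/30·τ³=21/10

  seg 0: a=3 b=-13/15 c=0 d=-1/30
  seg 1: a=1 b=-19/15 c=-1/5 d=1/45
S(1) = 21/10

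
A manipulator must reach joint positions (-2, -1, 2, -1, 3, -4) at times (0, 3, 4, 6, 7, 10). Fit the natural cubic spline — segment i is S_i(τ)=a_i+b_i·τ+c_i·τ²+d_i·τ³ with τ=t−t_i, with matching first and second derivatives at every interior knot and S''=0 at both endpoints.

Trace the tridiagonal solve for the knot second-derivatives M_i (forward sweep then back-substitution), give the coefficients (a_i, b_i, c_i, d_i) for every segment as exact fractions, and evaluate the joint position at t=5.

  seg 0: a=-2 b=-653/558 c=0 d=839/5022
  seg 1: a=-1 b=932/279 c=839/558 d=-343/186
  seg 2: a=2 b=455/558 c=-1124/279 d=89/62
  seg 3: a=-1 b=1075/558 c=1279/279 d=-467/186
  seg 4: a=3 b=994/279 c=-1645/558 d=1645/5022
S(5) = 2/9

Δ: Δ0=1/3, Δ1=3, Δ2=-3/2, Δ3=4, Δ4=-7/3
row 1: diag=8, rhs=16; c'=1/8, d'=2
row 2: denom=6−1·1/8=47/8; d'=(-27−1·2)/(47/8)=-232/47
row 3: denom=6−2·16/47=250/47; d'=(33−2·-232/47)/(250/47)=403/50
row 4: denom=8−1·47/250=1953/250; d'=(-38−1·403/50)/(1953/250)=-1645/279
back: M4=-1645/279
back: M3=403/50−47/250·-1645/279=2558/279
back: M2=-232/47−16/47·2558/279=-2248/279
back: M1=2−1/8·-2248/279=839/279
M: M0=0, M1=839/279, M2=-2248/279, M3=2558/279, M4=-1645/279, M5=0
seg 0: a=-2, c=M0/2=0, d=(M1−M0)/(6·3)=839/5022, b=Δ0−h0·(2M0+M1)/6=-653/558
seg 1: a=-1, c=M1/2=839/558, d=(M2−M1)/(6·1)=-343/186, b=Δ1−h1·(2M1+M2)/6=932/279
seg 2: a=2, c=M2/2=-1124/279, d=(M3−M2)/(6·2)=89/62, b=Δ2−h2·(2M2+M3)/6=455/558
seg 3: a=-1, c=M3/2=1279/279, d=(M4−M3)/(6·1)=-467/186, b=Δ3−h3·(2M3+M4)/6=1075/558
seg 4: a=3, c=M4/2=-1645/558, d=(M5−M4)/(6·3)=1645/5022, b=Δ4−h4·(2M4+M5)/6=994/279
t_q=5 → seg 2, τ=1; S=2+455/558·τ+-1124/279·τ²+89/62·τ³=2/9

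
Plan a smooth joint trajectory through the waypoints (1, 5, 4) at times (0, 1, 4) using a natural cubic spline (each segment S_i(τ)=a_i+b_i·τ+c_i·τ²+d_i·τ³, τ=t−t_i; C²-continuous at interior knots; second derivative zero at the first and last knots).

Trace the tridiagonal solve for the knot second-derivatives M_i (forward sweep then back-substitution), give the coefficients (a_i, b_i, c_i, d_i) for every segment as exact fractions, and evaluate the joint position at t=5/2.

  seg 0: a=1 b=109/24 c=0 d=-13/24
  seg 1: a=5 b=35/12 c=-13/8 d=13/72
S(5/2) = 405/64

Δ: Δ0=4, Δ1=-1/3
row 1: diag=8, rhs=-26; c'=3/8, d'=-13/4
back: M1=-13/4
M: M0=0, M1=-13/4, M2=0
seg 0: a=1, c=M0/2=0, d=(M1−M0)/(6·1)=-13/24, b=Δ0−h0·(2M0+M1)/6=109/24
seg 1: a=5, c=M1/2=-13/8, d=(M2−M1)/(6·3)=13/72, b=Δ1−h1·(2M1+M2)/6=35/12
t_q=5/2 → seg 1, τ=3/2; S=5+35/12·τ+-13/8·τ²+13/72·τ³=405/64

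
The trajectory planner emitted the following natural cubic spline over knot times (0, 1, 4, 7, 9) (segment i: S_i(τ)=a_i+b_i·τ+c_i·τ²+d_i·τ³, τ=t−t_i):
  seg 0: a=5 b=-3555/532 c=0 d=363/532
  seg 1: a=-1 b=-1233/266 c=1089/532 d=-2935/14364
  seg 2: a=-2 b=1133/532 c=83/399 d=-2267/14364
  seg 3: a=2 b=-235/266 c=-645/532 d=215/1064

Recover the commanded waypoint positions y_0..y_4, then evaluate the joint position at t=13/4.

y_0=5 y_1=-1 y_2=-2 y_3=2 y_4=-3
S(13/4) = -115561/34048

y_0 = S_0(0) = a_0 = 5
y_1 = S_1(0) = a_1 = -1
y_2 = S_2(0) = a_2 = -2
y_3 = S_3(0) = a_3 = 2
y_4 = S_3(2) = -3
t_q=13/4 is in segment 1 (τ=9/4); S_1(τ)=-115561/34048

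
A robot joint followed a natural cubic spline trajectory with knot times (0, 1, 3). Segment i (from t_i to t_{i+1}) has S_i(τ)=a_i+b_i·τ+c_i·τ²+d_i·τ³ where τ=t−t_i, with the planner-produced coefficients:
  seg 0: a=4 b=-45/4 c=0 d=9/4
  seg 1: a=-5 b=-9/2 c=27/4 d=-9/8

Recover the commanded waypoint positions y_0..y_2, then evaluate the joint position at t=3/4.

y_0 = S_0(0) = a_0 = 4
y_1 = S_1(0) = a_1 = -5
y_2 = S_1(2) = 4
t_q=3/4 is in segment 0 (τ=3/4); S_0(τ)=-893/256

y_0=4 y_1=-5 y_2=4
S(3/4) = -893/256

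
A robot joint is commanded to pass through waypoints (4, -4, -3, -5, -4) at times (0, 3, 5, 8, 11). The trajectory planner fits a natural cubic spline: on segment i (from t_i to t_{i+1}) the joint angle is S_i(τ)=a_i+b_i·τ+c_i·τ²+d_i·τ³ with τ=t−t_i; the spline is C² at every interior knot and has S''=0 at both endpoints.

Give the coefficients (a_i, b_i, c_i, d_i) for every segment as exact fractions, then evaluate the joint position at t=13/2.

  seg 0: a=4 b=-2659/708 c=0 d=257/2124
  seg 1: a=-4 b=-173/354 c=257/236 d=-421/1416
  seg 2: a=-3 b=53/177 c=-41/59 d=22/177
  seg 3: a=-5 b=-91/177 c=25/59 d=-25/531
S(13/2) = -218/59

Δ: Δ0=-8/3, Δ1=1/2, Δ2=-2/3, Δ3=1/3
row 1: diag=10, rhs=19; c'=1/5, d'=19/10
row 2: denom=10−2·1/5=48/5; d'=(-7−2·19/10)/(48/5)=-9/8
row 3: denom=12−3·5/16=177/16; d'=(6−3·-9/8)/(177/16)=50/59
back: M3=50/59
back: M2=-9/8−5/16·50/59=-82/59
back: M1=19/10−1/5·-82/59=257/118
M: M0=0, M1=257/118, M2=-82/59, M3=50/59, M4=0
seg 0: a=4, c=M0/2=0, d=(M1−M0)/(6·3)=257/2124, b=Δ0−h0·(2M0+M1)/6=-2659/708
seg 1: a=-4, c=M1/2=257/236, d=(M2−M1)/(6·2)=-421/1416, b=Δ1−h1·(2M1+M2)/6=-173/354
seg 2: a=-3, c=M2/2=-41/59, d=(M3−M2)/(6·3)=22/177, b=Δ2−h2·(2M2+M3)/6=53/177
seg 3: a=-5, c=M3/2=25/59, d=(M4−M3)/(6·3)=-25/531, b=Δ3−h3·(2M3+M4)/6=-91/177
t_q=13/2 → seg 2, τ=3/2; S=-3+53/177·τ+-41/59·τ²+22/177·τ³=-218/59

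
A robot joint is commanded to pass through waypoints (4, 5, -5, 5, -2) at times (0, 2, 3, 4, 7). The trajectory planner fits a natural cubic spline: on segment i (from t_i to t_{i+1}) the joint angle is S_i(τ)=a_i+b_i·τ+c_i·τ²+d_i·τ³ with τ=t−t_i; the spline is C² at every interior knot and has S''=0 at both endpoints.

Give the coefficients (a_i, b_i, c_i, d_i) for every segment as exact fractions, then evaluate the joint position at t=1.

  seg 0: a=4 b=1627/267 c=0 d=-2987/2136
  seg 1: a=5 b=-5707/534 c=-2987/356 d=9695/1068
  seg 2: a=-5 b=-251/1068 c=1677/89 d=-9193/1068
  seg 3: a=5 b=6209/534 c=-2485/356 d=2485/3204
S(1) = 6191/712

Δ: Δ0=1/2, Δ1=-10, Δ2=10, Δ3=-7/3
row 1: diag=6, rhs=-63; c'=1/6, d'=-21/2
row 2: denom=4−1·1/6=23/6; d'=(120−1·-21/2)/(23/6)=783/23
row 3: denom=8−1·6/23=178/23; d'=(-74−1·783/23)/(178/23)=-2485/178
back: M3=-2485/178
back: M2=783/23−6/23·-2485/178=3354/89
back: M1=-21/2−1/6·3354/89=-2987/178
M: M0=0, M1=-2987/178, M2=3354/89, M3=-2485/178, M4=0
seg 0: a=4, c=M0/2=0, d=(M1−M0)/(6·2)=-2987/2136, b=Δ0−h0·(2M0+M1)/6=1627/267
seg 1: a=5, c=M1/2=-2987/356, d=(M2−M1)/(6·1)=9695/1068, b=Δ1−h1·(2M1+M2)/6=-5707/534
seg 2: a=-5, c=M2/2=1677/89, d=(M3−M2)/(6·1)=-9193/1068, b=Δ2−h2·(2M2+M3)/6=-251/1068
seg 3: a=5, c=M3/2=-2485/356, d=(M4−M3)/(6·3)=2485/3204, b=Δ3−h3·(2M3+M4)/6=6209/534
t_q=1 → seg 0, τ=1; S=4+1627/267·τ+0·τ²+-2987/2136·τ³=6191/712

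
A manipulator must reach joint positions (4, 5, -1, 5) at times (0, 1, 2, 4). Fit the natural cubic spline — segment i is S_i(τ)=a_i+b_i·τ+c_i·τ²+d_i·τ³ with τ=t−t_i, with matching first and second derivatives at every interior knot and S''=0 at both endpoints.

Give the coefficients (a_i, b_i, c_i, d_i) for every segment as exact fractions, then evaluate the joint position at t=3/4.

  seg 0: a=4 b=74/23 c=0 d=-51/23
  seg 1: a=5 b=-79/23 c=-153/23 d=94/23
  seg 2: a=-1 b=-103/23 c=129/23 d=-43/46
S(3/4) = 8063/1472

Δ: Δ0=1, Δ1=-6, Δ2=3
row 1: diag=4, rhs=-42; c'=1/4, d'=-21/2
row 2: denom=6−1·1/4=23/4; d'=(54−1·-21/2)/(23/4)=258/23
back: M2=258/23
back: M1=-21/2−1/4·258/23=-306/23
M: M0=0, M1=-306/23, M2=258/23, M3=0
seg 0: a=4, c=M0/2=0, d=(M1−M0)/(6·1)=-51/23, b=Δ0−h0·(2M0+M1)/6=74/23
seg 1: a=5, c=M1/2=-153/23, d=(M2−M1)/(6·1)=94/23, b=Δ1−h1·(2M1+M2)/6=-79/23
seg 2: a=-1, c=M2/2=129/23, d=(M3−M2)/(6·2)=-43/46, b=Δ2−h2·(2M2+M3)/6=-103/23
t_q=3/4 → seg 0, τ=3/4; S=4+74/23·τ+0·τ²+-51/23·τ³=8063/1472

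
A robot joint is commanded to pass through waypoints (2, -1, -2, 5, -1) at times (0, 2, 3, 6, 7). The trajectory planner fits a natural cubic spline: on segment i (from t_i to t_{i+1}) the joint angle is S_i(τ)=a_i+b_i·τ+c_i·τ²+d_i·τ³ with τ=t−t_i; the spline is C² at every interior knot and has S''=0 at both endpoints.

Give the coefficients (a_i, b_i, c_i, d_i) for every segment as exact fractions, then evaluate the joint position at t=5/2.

  seg 0: a=2 b=-652/483 c=0 d=-145/3864
  seg 1: a=-1 b=-1739/966 c=-145/644 d=283/276
  seg 2: a=-2 b=1595/1932 c=459/161 d=-4537/5796
  seg 3: a=5 b=-3095/966 c=-2701/644 d=2701/1932
S(5/2) = -9419/5152

Δ: Δ0=-3/2, Δ1=-1, Δ2=7/3, Δ3=-6
row 1: diag=6, rhs=3; c'=1/6, d'=1/2
row 2: denom=8−1·1/6=47/6; d'=(20−1·1/2)/(47/6)=117/47
row 3: denom=8−3·18/47=322/47; d'=(-50−3·117/47)/(322/47)=-2701/322
back: M3=-2701/322
back: M2=117/47−18/47·-2701/322=918/161
back: M1=1/2−1/6·918/161=-145/322
M: M0=0, M1=-145/322, M2=918/161, M3=-2701/322, M4=0
seg 0: a=2, c=M0/2=0, d=(M1−M0)/(6·2)=-145/3864, b=Δ0−h0·(2M0+M1)/6=-652/483
seg 1: a=-1, c=M1/2=-145/644, d=(M2−M1)/(6·1)=283/276, b=Δ1−h1·(2M1+M2)/6=-1739/966
seg 2: a=-2, c=M2/2=459/161, d=(M3−M2)/(6·3)=-4537/5796, b=Δ2−h2·(2M2+M3)/6=1595/1932
seg 3: a=5, c=M3/2=-2701/644, d=(M4−M3)/(6·1)=2701/1932, b=Δ3−h3·(2M3+M4)/6=-3095/966
t_q=5/2 → seg 1, τ=1/2; S=-1+-1739/966·τ+-145/644·τ²+283/276·τ³=-9419/5152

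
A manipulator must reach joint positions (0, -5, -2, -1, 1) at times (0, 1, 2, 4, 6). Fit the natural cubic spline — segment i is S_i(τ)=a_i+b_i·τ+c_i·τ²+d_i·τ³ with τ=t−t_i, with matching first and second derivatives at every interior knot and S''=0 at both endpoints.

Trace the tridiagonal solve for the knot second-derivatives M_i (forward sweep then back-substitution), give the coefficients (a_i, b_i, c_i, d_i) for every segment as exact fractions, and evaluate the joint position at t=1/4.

Δ: Δ0=-5, Δ1=3, Δ2=1/2, Δ3=1
row 1: diag=4, rhs=48; c'=1/4, d'=12
row 2: denom=6−1·1/4=23/4; d'=(-15−1·12)/(23/4)=-108/23
row 3: denom=8−2·8/23=168/23; d'=(3−2·-108/23)/(168/23)=95/56
back: M3=95/56
back: M2=-108/23−8/23·95/56=-37/7
back: M1=12−1/4·-37/7=373/28
M: M0=0, M1=373/28, M2=-37/7, M3=95/56, M4=0
seg 0: a=0, c=M0/2=0, d=(M1−M0)/(6·1)=373/168, b=Δ0−h0·(2M0+M1)/6=-1213/168
seg 1: a=-5, c=M1/2=373/56, d=(M2−M1)/(6·1)=-521/168, b=Δ1−h1·(2M1+M2)/6=-47/84
seg 2: a=-2, c=M2/2=-37/14, d=(M3−M2)/(6·2)=391/672, b=Δ2−h2·(2M2+M3)/6=83/24
seg 3: a=-1, c=M3/2=95/112, d=(M4−M3)/(6·2)=-95/672, b=Δ3−h3·(2M3+M4)/6=-11/84
t_q=1/4 → seg 0, τ=1/4; S=0+-1213/168·τ+0·τ²+373/168·τ³=-6345/3584

  seg 0: a=0 b=-1213/168 c=0 d=373/168
  seg 1: a=-5 b=-47/84 c=373/56 d=-521/168
  seg 2: a=-2 b=83/24 c=-37/14 d=391/672
  seg 3: a=-1 b=-11/84 c=95/112 d=-95/672
S(1/4) = -6345/3584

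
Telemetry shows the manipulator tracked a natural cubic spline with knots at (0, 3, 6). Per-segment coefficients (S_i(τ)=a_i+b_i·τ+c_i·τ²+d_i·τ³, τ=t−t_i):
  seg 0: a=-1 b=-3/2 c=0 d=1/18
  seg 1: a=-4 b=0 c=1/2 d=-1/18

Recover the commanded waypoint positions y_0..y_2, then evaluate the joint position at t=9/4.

y_0=-1 y_1=-4 y_2=-1
S(9/4) = -479/128

y_0 = S_0(0) = a_0 = -1
y_1 = S_1(0) = a_1 = -4
y_2 = S_1(3) = -1
t_q=9/4 is in segment 0 (τ=9/4); S_0(τ)=-479/128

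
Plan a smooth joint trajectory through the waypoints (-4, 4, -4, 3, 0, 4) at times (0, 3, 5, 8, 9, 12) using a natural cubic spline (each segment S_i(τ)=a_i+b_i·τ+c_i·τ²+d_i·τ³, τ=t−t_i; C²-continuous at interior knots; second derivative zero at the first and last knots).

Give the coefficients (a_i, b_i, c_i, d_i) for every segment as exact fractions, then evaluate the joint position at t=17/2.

  seg 0: a=-4 b=596/111 c=0 d=-100/333
  seg 1: a=4 b=-304/111 c=-100/37 d=115/111
  seg 2: a=-4 b=-124/111 c=130/37 d=-787/999
  seg 3: a=3 b=-145/111 c=-397/111 d=209/111
  seg 4: a=0 b=-104/37 c=230/111 d=-230/999
S(17/2) = 1499/888

Δ: Δ0=8/3, Δ1=-4, Δ2=7/3, Δ3=-3, Δ4=4/3
row 1: diag=10, rhs=-40; c'=1/5, d'=-4
row 2: denom=10−2·1/5=48/5; d'=(38−2·-4)/(48/5)=115/24
row 3: denom=8−3·5/16=113/16; d'=(-32−3·115/24)/(113/16)=-742/113
row 4: denom=8−1·16/113=888/113; d'=(26−1·-742/113)/(888/113)=460/111
back: M4=460/111
back: M3=-742/113−16/113·460/111=-794/111
back: M2=115/24−5/16·-794/111=260/37
back: M1=-4−1/5·260/37=-200/37
M: M0=0, M1=-200/37, M2=260/37, M3=-794/111, M4=460/111, M5=0
seg 0: a=-4, c=M0/2=0, d=(M1−M0)/(6·3)=-100/333, b=Δ0−h0·(2M0+M1)/6=596/111
seg 1: a=4, c=M1/2=-100/37, d=(M2−M1)/(6·2)=115/111, b=Δ1−h1·(2M1+M2)/6=-304/111
seg 2: a=-4, c=M2/2=130/37, d=(M3−M2)/(6·3)=-787/999, b=Δ2−h2·(2M2+M3)/6=-124/111
seg 3: a=3, c=M3/2=-397/111, d=(M4−M3)/(6·1)=209/111, b=Δ3−h3·(2M3+M4)/6=-145/111
seg 4: a=0, c=M4/2=230/111, d=(M5−M4)/(6·3)=-230/999, b=Δ4−h4·(2M4+M5)/6=-104/37
t_q=17/2 → seg 3, τ=1/2; S=3+-145/111·τ+-397/111·τ²+209/111·τ³=1499/888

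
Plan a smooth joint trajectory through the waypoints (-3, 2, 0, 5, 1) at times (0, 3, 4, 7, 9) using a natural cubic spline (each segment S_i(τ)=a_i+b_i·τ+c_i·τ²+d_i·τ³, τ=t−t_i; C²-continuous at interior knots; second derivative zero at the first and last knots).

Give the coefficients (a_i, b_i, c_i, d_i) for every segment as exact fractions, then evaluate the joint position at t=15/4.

  seg 0: a=-3 b=103/31 c=0 d=-154/837
  seg 1: a=2 b=-51/31 c=-154/93 d=121/93
  seg 2: a=0 b=-98/93 c=209/93 d=-374/837
  seg 3: a=5 b=34/93 c=-55/31 d=55/186
S(15/4) = 761/1984

Δ: Δ0=5/3, Δ1=-2, Δ2=5/3, Δ3=-2
row 1: diag=8, rhs=-22; c'=1/8, d'=-11/4
row 2: denom=8−1·1/8=63/8; d'=(22−1·-11/4)/(63/8)=22/7
row 3: denom=10−3·8/21=62/7; d'=(-22−3·22/7)/(62/7)=-110/31
back: M3=-110/31
back: M2=22/7−8/21·-110/31=418/93
back: M1=-11/4−1/8·418/93=-308/93
M: M0=0, M1=-308/93, M2=418/93, M3=-110/31, M4=0
seg 0: a=-3, c=M0/2=0, d=(M1−M0)/(6·3)=-154/837, b=Δ0−h0·(2M0+M1)/6=103/31
seg 1: a=2, c=M1/2=-154/93, d=(M2−M1)/(6·1)=121/93, b=Δ1−h1·(2M1+M2)/6=-51/31
seg 2: a=0, c=M2/2=209/93, d=(M3−M2)/(6·3)=-374/837, b=Δ2−h2·(2M2+M3)/6=-98/93
seg 3: a=5, c=M3/2=-55/31, d=(M4−M3)/(6·2)=55/186, b=Δ3−h3·(2M3+M4)/6=34/93
t_q=15/4 → seg 1, τ=3/4; S=2+-51/31·τ+-154/93·τ²+121/93·τ³=761/1984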